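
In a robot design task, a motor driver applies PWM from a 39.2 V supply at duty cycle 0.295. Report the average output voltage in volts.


V_avg = V_supply * D = 39.2*0.295 = 11.5640

11.5640 V


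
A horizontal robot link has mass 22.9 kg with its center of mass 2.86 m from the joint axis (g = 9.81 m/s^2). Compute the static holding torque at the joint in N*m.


tau = m*g*L = 22.9 * 9.81 * 2.86 = 642.4961

642.4961 N*m


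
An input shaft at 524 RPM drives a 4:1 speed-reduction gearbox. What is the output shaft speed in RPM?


omega_out = omega_in / N = 524 / 4 = 131.0000

131.0000 RPM


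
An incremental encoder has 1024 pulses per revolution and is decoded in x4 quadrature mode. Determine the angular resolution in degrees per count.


resolution = 360 / (PPR * 4) = 360 / 4096 = 0.0879

0.0879 degrees


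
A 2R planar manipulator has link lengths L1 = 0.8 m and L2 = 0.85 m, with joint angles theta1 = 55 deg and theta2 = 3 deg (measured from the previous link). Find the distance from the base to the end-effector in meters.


x = L1*cos(th1) + L2*cos(th1+th2) = 0.909293
y = L1*sin(th1) + L2*sin(th1+th2) = 1.376163
d = sqrt(x^2 + y^2) = sqrt(0.826814 + 1.893825) = 1.6494

1.6494 m


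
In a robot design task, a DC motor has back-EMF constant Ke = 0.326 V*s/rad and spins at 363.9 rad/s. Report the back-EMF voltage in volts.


V_emf = Ke * omega = 0.326*363.9 = 118.6314

118.6314 V


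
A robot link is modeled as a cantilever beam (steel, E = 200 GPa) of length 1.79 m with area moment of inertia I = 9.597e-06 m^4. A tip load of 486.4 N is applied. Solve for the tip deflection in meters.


delta = F*L^3/(3*E*I) = 486.4*1.79^3/(3*2.000e+11*9.597e-06)
      = 2789.6688896/5758200 = 4.8447e-04

4.8447e-04 m


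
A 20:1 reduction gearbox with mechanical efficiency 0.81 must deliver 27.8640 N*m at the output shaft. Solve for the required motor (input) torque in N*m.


tau_in = tau_out / (N * eta) = 27.8640 / (20 * 0.81) = 1.7200

1.7200 N*m


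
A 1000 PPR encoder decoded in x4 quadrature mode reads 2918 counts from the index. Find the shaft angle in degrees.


angle = counts * 360 / (PPR*4) = 2918 * 360 / 4000 = 262.6200

262.6200 degrees


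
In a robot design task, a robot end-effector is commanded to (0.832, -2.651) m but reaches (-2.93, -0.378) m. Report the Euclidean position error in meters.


dx = -2.93 - (0.832) = -3.7620, dy = -0.378 - (-2.651) = 2.2730
err = sqrt(14.152644 + 5.166529) = 4.3954

4.3954 m


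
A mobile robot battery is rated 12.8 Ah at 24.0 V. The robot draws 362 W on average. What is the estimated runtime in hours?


E = 12.8*24.0 = 307.2000 Wh
t = E/P = 307.2000/362 = 0.8486

0.8486 hours


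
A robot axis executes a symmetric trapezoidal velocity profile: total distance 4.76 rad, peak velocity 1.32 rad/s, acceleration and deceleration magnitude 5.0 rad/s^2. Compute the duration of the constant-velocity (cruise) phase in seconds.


t_acc = v/a = 0.264000 s, d_acc = v^2/(2a) = 0.174240 rad each
d_cruise = 4.76 - 2*0.174240 = 4.411520 rad
t_cruise = d_cruise/v = 4.411520/1.32 = 3.3421

3.3421 s


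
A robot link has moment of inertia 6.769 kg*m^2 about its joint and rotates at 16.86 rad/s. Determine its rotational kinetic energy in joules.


KE = (1/2)*I*omega^2 = 0.5*6.769*16.86^2 = 962.0766

962.0766 J


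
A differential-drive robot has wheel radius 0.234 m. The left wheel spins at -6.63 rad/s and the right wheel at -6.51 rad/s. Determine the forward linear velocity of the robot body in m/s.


v = r*(wR + wL)/2 = 0.234*(-6.51 + -6.63)/2 = -1.5374

-1.5374 m/s


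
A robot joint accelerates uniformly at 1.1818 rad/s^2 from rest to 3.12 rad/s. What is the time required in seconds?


t = delta_omega / alpha = 3.12 / 1.1818 = 2.6400

2.6400 s


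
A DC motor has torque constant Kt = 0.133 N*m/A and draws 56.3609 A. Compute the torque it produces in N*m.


tau = Kt * I = 0.133*56.3609 = 7.4960

7.4960 N*m


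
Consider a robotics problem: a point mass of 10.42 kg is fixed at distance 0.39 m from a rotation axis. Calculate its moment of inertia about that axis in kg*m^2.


I = m*r^2 = 10.42*0.39^2 = 1.5849

1.5849 kg*m^2


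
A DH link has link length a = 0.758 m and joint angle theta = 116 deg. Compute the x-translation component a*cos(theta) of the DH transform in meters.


a*cos(theta) = 0.758*cos(116 deg) = -0.3323

-0.3323 m


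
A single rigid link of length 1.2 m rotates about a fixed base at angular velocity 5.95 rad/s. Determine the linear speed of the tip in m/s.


v = L*omega = 1.2 * 5.95 = 7.1400

7.1400 m/s


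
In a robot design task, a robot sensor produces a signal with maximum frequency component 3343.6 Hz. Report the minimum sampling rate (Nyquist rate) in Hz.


f_s,min = 2*f_max = 2*3343.6 = 6687.2000

6687.2000 Hz


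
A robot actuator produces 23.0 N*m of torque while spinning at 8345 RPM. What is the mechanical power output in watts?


omega = 8345 * 2*pi/60 = 873.886356 rad/s
P = tau * omega = 23.0 * 873.886356 = 20099.3862

20099.3862 W


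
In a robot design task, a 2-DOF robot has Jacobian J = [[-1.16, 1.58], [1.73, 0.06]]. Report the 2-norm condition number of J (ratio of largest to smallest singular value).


JJ^T eigenvalues: trace(JJ^T) = 6.8385, det(JJ^T) = det(J)^2 = 7.85680900
s_max^2 = (6.8385 + sqrt(15.33784625))/2 = 5.37742812
s_min^2 = (6.8385 - sqrt(15.33784625))/2 = 1.46107188
kappa = s_max/s_min = sqrt(5.37742812/1.46107188) = 1.9185

1.9185


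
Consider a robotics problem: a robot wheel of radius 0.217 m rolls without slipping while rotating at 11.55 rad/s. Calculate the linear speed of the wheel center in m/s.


v = omega * r = 11.55 * 0.217 = 2.5064

2.5064 m/s


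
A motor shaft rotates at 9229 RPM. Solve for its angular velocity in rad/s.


omega = 9229 * 2*pi/60 = 966.4586

966.4586 rad/s


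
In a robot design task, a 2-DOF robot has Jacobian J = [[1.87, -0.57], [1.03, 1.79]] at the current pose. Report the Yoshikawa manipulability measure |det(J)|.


det(J) = 1.87*1.79 - (-0.57)*(1.03) = 3.9344
|det(J)| = 3.9344

3.9344


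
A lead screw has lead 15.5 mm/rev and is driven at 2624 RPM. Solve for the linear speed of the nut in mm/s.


v = lead * (RPM/60) = 15.5*2624/60 = 677.8667

677.8667 mm/s


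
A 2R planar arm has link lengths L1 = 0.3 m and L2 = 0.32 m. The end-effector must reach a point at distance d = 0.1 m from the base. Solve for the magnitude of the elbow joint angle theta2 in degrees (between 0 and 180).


cos(th2) = (d^2 - L1^2 - L2^2)/(2*L1*L2) = (0.1^2 - 0.3^2 - 0.32^2)/(2*0.3*0.32) = -0.95000000
th2 = acos(-0.95000000) = 161.8051 deg

161.8051 degrees


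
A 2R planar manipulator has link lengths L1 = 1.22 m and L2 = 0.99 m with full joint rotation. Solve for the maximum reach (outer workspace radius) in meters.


r_max = L1 + L2 = 1.22 + 0.99 = 2.2100

2.2100 m


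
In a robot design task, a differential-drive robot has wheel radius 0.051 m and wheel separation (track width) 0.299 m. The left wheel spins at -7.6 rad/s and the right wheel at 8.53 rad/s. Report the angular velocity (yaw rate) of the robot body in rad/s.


omega = r*(wR - wL)/L = 0.051*(8.53 - (-7.6))/0.299 = 2.7513

2.7513 rad/s


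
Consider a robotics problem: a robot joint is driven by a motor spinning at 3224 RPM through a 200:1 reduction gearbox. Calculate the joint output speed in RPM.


omega_joint = omega_motor / N = 3224 / 200 = 16.1200

16.1200 RPM


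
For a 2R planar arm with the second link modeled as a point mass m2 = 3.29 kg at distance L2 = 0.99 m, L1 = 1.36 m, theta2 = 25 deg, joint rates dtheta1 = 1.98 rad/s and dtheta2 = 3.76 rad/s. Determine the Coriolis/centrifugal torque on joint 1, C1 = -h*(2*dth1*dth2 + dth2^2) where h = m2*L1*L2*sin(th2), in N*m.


h = m2*L1*L2*sin(th2) = 3.29*1.36*0.99*sin(25 deg) = 1.872054
C1 = -h*(2*1.98*3.76 + 3.76^2) = -1.872054*29.0272 = -54.3405

-54.3405 N*m


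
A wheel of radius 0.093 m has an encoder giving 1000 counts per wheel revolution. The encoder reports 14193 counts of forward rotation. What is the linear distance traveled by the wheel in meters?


revs = 14193/1000 = 14.193000
d = revs * 2*pi*r = 14.193000 * 2*pi*0.093 = 8.2935

8.2935 m


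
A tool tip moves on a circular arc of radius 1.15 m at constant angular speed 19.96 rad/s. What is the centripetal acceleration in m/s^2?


a_c = omega^2 * r = 19.96^2 * 1.15 = 458.1618

458.1618 m/s^2


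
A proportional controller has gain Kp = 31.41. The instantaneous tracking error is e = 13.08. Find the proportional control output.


u_P = Kp * e = 31.41 * 13.08 = 410.8428

410.8428


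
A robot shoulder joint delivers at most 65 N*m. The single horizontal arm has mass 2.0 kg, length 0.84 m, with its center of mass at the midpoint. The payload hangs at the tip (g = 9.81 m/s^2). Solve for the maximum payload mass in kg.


tau_arm = m_arm*g*(L/2) = 2.0*9.81*0.84/2 = 8.2404 N*m
tau_payload = tau_max - tau_arm = 65 - 8.2404 = 56.7596
m_payload = tau_payload / (g*L) = 56.7596 / (9.81*0.84) = 6.8880

6.8880 kg


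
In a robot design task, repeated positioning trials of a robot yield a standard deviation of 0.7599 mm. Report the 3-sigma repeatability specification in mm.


repeatability = 3*sigma = 3*0.7599 = 2.2797

2.2797 mm


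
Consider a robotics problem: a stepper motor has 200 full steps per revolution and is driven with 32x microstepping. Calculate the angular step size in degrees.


step = 360/(200*32) = 360/6400 = 0.0563

0.0563 degrees


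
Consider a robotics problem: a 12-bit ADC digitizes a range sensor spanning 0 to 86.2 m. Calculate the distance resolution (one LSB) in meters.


res = range / 2^n = 86.2/2^12 = 86.2/4096 = 0.0210

0.0210 m


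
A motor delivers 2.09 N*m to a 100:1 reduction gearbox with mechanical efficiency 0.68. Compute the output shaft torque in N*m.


tau_out = tau_in * N * eta = 2.09 * 100 * 0.68 = 142.1200

142.1200 N*m


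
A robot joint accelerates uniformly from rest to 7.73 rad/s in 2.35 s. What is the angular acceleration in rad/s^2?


alpha = delta_omega / t = 7.73 / 2.35 = 3.2894

3.2894 rad/s^2


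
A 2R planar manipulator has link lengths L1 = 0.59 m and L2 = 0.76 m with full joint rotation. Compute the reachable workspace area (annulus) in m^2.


r_max = L1 + L2 = 1.3500, r_min = |L1 - L2| = 0.1700
A = pi*(r_max^2 - r_min^2) = pi*(1.8225 - 0.0289) = 5.6348

5.6348 m^2


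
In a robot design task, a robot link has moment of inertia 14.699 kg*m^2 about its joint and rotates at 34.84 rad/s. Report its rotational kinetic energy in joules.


KE = (1/2)*I*omega^2 = 0.5*14.699*34.84^2 = 8921.0112

8921.0112 J


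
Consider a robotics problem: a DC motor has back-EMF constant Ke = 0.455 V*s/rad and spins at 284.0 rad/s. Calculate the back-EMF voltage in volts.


V_emf = Ke * omega = 0.455*284.0 = 129.2200

129.2200 V


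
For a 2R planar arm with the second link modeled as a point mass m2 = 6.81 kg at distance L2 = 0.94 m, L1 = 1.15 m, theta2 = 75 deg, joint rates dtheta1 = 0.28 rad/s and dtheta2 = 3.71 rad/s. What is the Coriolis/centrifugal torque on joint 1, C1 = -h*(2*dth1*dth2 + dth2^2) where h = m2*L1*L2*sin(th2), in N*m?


h = m2*L1*L2*sin(th2) = 6.81*1.15*0.94*sin(75 deg) = 7.110769
C1 = -h*(2*0.28*3.71 + 3.71^2) = -7.110769*15.8417 = -112.6467

-112.6467 N*m


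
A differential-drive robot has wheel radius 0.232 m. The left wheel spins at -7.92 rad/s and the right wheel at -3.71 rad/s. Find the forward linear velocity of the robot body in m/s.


v = r*(wR + wL)/2 = 0.232*(-3.71 + -7.92)/2 = -1.3491

-1.3491 m/s


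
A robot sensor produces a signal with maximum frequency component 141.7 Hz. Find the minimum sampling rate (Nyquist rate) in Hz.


f_s,min = 2*f_max = 2*141.7 = 283.4000

283.4000 Hz


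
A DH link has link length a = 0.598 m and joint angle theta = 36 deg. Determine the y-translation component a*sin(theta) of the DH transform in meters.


a*sin(theta) = 0.598*sin(36 deg) = 0.3515

0.3515 m


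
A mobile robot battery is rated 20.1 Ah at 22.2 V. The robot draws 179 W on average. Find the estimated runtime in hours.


E = 20.1*22.2 = 446.2200 Wh
t = E/P = 446.2200/179 = 2.4928

2.4928 hours


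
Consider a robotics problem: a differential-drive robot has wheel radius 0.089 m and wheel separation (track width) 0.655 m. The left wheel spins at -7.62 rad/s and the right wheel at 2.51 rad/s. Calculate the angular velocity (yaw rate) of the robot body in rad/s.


omega = r*(wR - wL)/L = 0.089*(2.51 - (-7.62))/0.655 = 1.3764

1.3764 rad/s


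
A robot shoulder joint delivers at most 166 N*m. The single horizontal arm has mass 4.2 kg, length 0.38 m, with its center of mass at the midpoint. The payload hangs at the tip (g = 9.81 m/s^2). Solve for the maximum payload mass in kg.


tau_arm = m_arm*g*(L/2) = 4.2*9.81*0.38/2 = 7.8284 N*m
tau_payload = tau_max - tau_arm = 166 - 7.8284 = 158.1716
m_payload = tau_payload / (g*L) = 158.1716 / (9.81*0.38) = 42.4303

42.4303 kg


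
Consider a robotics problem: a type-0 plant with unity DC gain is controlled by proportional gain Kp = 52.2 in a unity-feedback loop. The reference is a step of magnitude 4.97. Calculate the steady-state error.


e_ss = R/(1 + Kp) = 4.97/(1 + 52.2) = 4.97/53.2000 = 0.0934

0.0934


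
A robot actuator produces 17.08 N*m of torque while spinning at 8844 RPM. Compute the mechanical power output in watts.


omega = 8844 * 2*pi/60 = 926.141514 rad/s
P = tau * omega = 17.08 * 926.141514 = 15818.4971

15818.4971 W


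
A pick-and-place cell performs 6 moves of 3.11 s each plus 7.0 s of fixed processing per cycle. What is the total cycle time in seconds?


T = 6*3.11 + 7.0 = 25.6600

25.6600 s


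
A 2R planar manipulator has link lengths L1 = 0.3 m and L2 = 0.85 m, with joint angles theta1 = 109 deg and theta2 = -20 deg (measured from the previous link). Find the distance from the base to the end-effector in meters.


x = L1*cos(th1) + L2*cos(th1+th2) = -0.082836
y = L1*sin(th1) + L2*sin(th1+th2) = 1.133526
d = sqrt(x^2 + y^2) = sqrt(0.006862 + 1.284881) = 1.1365

1.1365 m


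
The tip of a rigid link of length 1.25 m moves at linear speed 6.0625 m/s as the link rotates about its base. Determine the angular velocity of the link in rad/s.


omega = v / L = 6.0625 / 1.25 = 4.8500

4.8500 rad/s


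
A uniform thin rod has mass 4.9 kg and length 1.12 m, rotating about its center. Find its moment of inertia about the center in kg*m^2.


I = (1/12)*m*L^2 = (1/12)*4.9*1.12^2 = 0.5122

0.5122 kg*m^2


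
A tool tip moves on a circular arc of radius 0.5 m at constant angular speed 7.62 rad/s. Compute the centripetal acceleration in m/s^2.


a_c = omega^2 * r = 7.62^2 * 0.5 = 29.0322

29.0322 m/s^2


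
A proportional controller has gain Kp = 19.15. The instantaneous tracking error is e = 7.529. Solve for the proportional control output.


u_P = Kp * e = 19.15 * 7.529 = 144.1803

144.1803


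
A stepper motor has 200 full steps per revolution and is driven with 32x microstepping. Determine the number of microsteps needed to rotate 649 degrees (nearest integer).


step_size = 360/(200*32) = 360/6400 = 0.056250 deg
n = 649/(360/6400) = 649*6400/360 = 11537.7778 -> 11538

11538 steps


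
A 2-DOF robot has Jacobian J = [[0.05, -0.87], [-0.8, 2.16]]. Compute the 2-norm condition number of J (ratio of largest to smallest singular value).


JJ^T eigenvalues: trace(JJ^T) = 6.0650, det(JJ^T) = det(J)^2 = 0.34574400
s_max^2 = (6.0650 + sqrt(35.40124900))/2 = 6.00744744
s_min^2 = (6.0650 - sqrt(35.40124900))/2 = 0.05755256
kappa = s_max/s_min = sqrt(6.00744744/0.05755256) = 10.2167

10.2167


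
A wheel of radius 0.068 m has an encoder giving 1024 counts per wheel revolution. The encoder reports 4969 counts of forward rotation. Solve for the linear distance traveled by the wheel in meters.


revs = 4969/1024 = 4.852539
d = revs * 2*pi*r = 4.852539 * 2*pi*0.068 = 2.0733

2.0733 m


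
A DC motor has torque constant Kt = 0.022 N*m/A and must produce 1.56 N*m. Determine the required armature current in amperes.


I = tau / Kt = 1.56/0.022 = 70.9091

70.9091 A


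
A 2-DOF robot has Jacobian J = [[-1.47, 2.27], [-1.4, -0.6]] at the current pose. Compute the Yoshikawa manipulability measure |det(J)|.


det(J) = -1.47*-0.6 - (2.27)*(-1.4) = 4.0600
|det(J)| = 4.0600

4.0600


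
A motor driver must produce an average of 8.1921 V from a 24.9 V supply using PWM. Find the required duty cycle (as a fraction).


D = V_avg/V_supply = 8.1921/24.9 = 0.3290

0.3290


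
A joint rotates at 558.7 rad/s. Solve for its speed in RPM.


RPM = 558.7 * 60/(2*pi) = 5335.1920

5335.1920 RPM


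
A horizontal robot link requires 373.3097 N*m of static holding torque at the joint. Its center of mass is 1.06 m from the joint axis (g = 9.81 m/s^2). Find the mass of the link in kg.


m = tau / (g*L) = 373.3097 / (9.81 * 1.06) = 35.9000

35.9000 kg


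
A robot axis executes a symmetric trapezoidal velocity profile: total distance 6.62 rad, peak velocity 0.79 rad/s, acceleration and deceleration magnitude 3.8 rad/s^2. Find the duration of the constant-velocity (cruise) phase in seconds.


t_acc = v/a = 0.207895 s, d_acc = v^2/(2a) = 0.082118 rad each
d_cruise = 6.62 - 2*0.082118 = 6.455764 rad
t_cruise = d_cruise/v = 6.455764/0.79 = 8.1719

8.1719 s


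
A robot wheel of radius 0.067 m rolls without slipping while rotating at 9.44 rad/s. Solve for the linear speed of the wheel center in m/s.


v = omega * r = 9.44 * 0.067 = 0.6325

0.6325 m/s


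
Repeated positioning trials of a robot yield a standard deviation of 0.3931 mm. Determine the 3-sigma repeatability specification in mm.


repeatability = 3*sigma = 3*0.3931 = 1.1793

1.1793 mm


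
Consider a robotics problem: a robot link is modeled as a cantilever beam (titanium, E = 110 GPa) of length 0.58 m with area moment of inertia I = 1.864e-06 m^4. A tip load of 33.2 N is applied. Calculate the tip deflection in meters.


delta = F*L^3/(3*E*I) = 33.2*0.58^3/(3*1.100e+11*1.864e-06)
      = 6.4777184/615120 = 1.0531e-05

1.0531e-05 m


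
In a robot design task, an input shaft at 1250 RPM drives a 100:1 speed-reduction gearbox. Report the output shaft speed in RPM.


omega_out = omega_in / N = 1250 / 100 = 12.5000

12.5000 RPM


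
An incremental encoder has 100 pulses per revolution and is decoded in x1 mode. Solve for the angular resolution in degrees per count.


resolution = 360 / (PPR * 1) = 360 / 100 = 3.6000

3.6000 degrees


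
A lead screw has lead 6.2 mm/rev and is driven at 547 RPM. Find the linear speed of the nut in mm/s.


v = lead * (RPM/60) = 6.2*547/60 = 56.5233

56.5233 mm/s


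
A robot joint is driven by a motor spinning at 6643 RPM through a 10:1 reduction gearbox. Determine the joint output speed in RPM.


omega_joint = omega_motor / N = 6643 / 10 = 664.3000

664.3000 RPM


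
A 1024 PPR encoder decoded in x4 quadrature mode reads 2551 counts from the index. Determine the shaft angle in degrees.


angle = counts * 360 / (PPR*4) = 2551 * 360 / 4096 = 224.2090

224.2090 degrees


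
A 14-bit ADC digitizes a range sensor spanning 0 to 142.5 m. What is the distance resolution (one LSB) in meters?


res = range / 2^n = 142.5/2^14 = 142.5/16384 = 0.0087

0.0087 m


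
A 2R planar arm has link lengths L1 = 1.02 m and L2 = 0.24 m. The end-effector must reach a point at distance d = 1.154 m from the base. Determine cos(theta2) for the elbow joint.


cos(th2) = (d^2 - L1^2 - L2^2)/(2*L1*L2) = (1.154^2 - 1.02^2 - 0.24^2)/(2*1.02*0.24) = 0.4774

0.4774


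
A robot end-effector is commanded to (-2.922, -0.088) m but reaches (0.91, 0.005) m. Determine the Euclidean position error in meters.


dx = 0.91 - (-2.922) = 3.8320, dy = 0.005 - (-0.088) = 0.0930
err = sqrt(14.684224 + 0.008649) = 3.8331

3.8331 m


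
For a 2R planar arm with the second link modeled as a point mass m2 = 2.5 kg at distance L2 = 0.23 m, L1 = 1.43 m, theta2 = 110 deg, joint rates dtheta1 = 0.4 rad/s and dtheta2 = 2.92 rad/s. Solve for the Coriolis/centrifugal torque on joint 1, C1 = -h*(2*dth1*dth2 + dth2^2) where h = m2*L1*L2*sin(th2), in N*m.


h = m2*L1*L2*sin(th2) = 2.5*1.43*0.23*sin(110 deg) = 0.772662
C1 = -h*(2*0.4*2.92 + 2.92^2) = -0.772662*10.8624 = -8.3930

-8.3930 N*m


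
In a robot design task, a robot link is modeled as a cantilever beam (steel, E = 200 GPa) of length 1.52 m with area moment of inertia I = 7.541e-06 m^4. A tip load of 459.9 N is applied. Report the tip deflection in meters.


delta = F*L^3/(3*E*I) = 459.9*1.52^3/(3*2.000e+11*7.541e-06)
      = 1615.0804992/4524600 = 3.5696e-04

3.5696e-04 m


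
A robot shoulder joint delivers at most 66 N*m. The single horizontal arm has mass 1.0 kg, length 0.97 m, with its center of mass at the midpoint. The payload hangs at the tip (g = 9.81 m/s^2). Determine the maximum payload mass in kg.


tau_arm = m_arm*g*(L/2) = 1.0*9.81*0.97/2 = 4.7579 N*m
tau_payload = tau_max - tau_arm = 66 - 4.7579 = 61.2421
m_payload = tau_payload / (g*L) = 61.2421 / (9.81*0.97) = 6.4359

6.4359 kg


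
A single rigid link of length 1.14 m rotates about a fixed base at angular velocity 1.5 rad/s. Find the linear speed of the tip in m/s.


v = L*omega = 1.14 * 1.5 = 1.7100

1.7100 m/s


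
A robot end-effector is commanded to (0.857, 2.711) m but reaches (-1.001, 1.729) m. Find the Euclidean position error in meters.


dx = -1.001 - (0.857) = -1.8580, dy = 1.729 - (2.711) = -0.9820
err = sqrt(3.452164 + 0.964324) = 2.1015

2.1015 m


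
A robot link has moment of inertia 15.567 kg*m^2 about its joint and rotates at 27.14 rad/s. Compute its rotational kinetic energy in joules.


KE = (1/2)*I*omega^2 = 0.5*15.567*27.14^2 = 5733.1673

5733.1673 J


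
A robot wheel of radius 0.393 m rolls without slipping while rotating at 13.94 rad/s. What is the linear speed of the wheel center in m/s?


v = omega * r = 13.94 * 0.393 = 5.4784

5.4784 m/s


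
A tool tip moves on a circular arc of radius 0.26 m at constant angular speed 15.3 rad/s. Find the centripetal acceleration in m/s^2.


a_c = omega^2 * r = 15.3^2 * 0.26 = 60.8634

60.8634 m/s^2


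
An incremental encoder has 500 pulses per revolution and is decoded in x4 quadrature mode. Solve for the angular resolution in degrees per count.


resolution = 360 / (PPR * 4) = 360 / 2000 = 0.1800

0.1800 degrees


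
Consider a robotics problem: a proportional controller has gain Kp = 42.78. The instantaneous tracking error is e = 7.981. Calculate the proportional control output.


u_P = Kp * e = 42.78 * 7.981 = 341.4272

341.4272


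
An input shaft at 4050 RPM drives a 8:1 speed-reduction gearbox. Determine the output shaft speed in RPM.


omega_out = omega_in / N = 4050 / 8 = 506.2500

506.2500 RPM


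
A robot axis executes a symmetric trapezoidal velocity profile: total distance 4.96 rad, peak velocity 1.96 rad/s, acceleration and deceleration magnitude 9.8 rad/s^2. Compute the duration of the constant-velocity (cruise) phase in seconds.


t_acc = v/a = 0.200000 s, d_acc = v^2/(2a) = 0.196000 rad each
d_cruise = 4.96 - 2*0.196000 = 4.568000 rad
t_cruise = d_cruise/v = 4.568000/1.96 = 2.3306

2.3306 s


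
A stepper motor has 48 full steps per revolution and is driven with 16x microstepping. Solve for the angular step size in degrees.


step = 360/(48*16) = 360/768 = 0.4688

0.4688 degrees


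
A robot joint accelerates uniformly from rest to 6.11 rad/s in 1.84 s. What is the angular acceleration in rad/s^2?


alpha = delta_omega / t = 6.11 / 1.84 = 3.3207

3.3207 rad/s^2


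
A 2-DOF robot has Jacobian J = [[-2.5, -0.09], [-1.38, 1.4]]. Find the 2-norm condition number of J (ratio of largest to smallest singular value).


JJ^T eigenvalues: trace(JJ^T) = 10.1225, det(JJ^T) = det(J)^2 = 13.13482564
s_max^2 = (10.1225 + sqrt(49.92570369))/2 = 8.59415616
s_min^2 = (10.1225 - sqrt(49.92570369))/2 = 1.52834384
kappa = s_max/s_min = sqrt(8.59415616/1.52834384) = 2.3713

2.3713


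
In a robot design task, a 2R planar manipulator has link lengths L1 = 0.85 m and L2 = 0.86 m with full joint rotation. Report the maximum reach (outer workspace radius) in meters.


r_max = L1 + L2 = 0.85 + 0.86 = 1.7100

1.7100 m


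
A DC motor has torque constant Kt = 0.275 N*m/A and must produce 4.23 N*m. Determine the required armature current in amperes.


I = tau / Kt = 4.23/0.275 = 15.3818

15.3818 A


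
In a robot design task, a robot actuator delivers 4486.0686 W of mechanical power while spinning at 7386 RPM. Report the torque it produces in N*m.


omega = 7386 * 2*pi/60 = 773.460111 rad/s
tau = P / omega = 4486.0686 / 773.460111 = 5.8000

5.8000 N*m


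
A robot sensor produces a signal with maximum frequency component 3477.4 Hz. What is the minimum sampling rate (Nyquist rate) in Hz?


f_s,min = 2*f_max = 2*3477.4 = 6954.8000

6954.8000 Hz


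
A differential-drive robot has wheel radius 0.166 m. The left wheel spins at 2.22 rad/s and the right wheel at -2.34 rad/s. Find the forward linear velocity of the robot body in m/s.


v = r*(wR + wL)/2 = 0.166*(-2.34 + 2.22)/2 = -0.0100

-0.0100 m/s


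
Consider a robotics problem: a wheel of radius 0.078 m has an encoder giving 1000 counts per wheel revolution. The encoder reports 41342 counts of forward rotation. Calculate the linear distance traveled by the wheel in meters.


revs = 41342/1000 = 41.342000
d = revs * 2*pi*r = 41.342000 * 2*pi*0.078 = 20.2612

20.2612 m


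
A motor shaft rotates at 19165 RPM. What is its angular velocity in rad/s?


omega = 19165 * 2*pi/60 = 2006.9541

2006.9541 rad/s


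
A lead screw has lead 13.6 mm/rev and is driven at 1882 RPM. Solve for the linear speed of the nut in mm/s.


v = lead * (RPM/60) = 13.6*1882/60 = 426.5867

426.5867 mm/s


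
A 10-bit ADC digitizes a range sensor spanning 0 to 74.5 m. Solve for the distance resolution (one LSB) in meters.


res = range / 2^n = 74.5/2^10 = 74.5/1024 = 0.0728

0.0728 m


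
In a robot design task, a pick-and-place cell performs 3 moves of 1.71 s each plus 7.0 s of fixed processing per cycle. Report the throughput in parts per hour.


T_cycle = 3*1.71 + 7.0 = 12.1300 s
rate = 3600/T = 296.7848

296.7848 parts/hour


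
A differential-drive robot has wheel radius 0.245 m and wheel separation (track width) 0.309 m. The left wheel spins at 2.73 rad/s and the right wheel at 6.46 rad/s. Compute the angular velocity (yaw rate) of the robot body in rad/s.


omega = r*(wR - wL)/L = 0.245*(6.46 - (2.73))/0.309 = 2.9574

2.9574 rad/s


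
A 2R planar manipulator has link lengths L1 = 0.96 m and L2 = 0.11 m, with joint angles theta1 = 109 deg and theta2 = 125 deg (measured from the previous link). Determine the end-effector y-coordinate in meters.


y = L1*sin(th1) + L2*sin(th1+th2) = 0.96*sin(109 deg) + 0.11*sin(234 deg) = 0.8187

0.8187 m


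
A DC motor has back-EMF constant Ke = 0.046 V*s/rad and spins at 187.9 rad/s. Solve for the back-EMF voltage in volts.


V_emf = Ke * omega = 0.046*187.9 = 8.6434

8.6434 V


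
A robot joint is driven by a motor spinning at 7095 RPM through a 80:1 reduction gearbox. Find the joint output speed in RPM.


omega_joint = omega_motor / N = 7095 / 80 = 88.6875

88.6875 RPM


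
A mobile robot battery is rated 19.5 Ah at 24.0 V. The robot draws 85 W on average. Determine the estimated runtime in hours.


E = 19.5*24.0 = 468.0000 Wh
t = E/P = 468.0000/85 = 5.5059

5.5059 hours


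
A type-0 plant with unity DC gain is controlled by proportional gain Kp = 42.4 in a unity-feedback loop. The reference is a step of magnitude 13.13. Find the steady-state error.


e_ss = R/(1 + Kp) = 13.13/(1 + 42.4) = 13.13/43.4000 = 0.3025

0.3025


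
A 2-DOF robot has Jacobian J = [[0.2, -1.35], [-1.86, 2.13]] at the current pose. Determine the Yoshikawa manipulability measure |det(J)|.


det(J) = 0.2*2.13 - (-1.35)*(-1.86) = -2.0850
|det(J)| = 2.0850

2.0850


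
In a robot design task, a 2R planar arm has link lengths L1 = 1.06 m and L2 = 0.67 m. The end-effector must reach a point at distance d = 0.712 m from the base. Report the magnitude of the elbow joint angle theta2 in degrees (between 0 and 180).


cos(th2) = (d^2 - L1^2 - L2^2)/(2*L1*L2) = (0.712^2 - 1.06^2 - 0.67^2)/(2*1.06*0.67) = -0.75018023
th2 = acos(-0.75018023) = 138.6060 deg

138.6060 degrees


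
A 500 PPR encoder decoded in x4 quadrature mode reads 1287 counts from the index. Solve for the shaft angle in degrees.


angle = counts * 360 / (PPR*4) = 1287 * 360 / 2000 = 231.6600

231.6600 degrees


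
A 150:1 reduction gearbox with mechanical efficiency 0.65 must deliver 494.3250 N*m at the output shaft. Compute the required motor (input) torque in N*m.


tau_in = tau_out / (N * eta) = 494.3250 / (150 * 0.65) = 5.0700

5.0700 N*m


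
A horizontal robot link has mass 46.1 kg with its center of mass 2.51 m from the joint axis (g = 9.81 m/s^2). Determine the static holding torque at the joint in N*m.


tau = m*g*L = 46.1 * 9.81 * 2.51 = 1135.1249

1135.1249 N*m


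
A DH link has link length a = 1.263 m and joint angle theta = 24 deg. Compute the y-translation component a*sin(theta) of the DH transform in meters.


a*sin(theta) = 1.263*sin(24 deg) = 0.5137

0.5137 m


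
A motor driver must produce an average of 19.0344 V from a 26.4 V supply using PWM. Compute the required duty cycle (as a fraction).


D = V_avg/V_supply = 19.0344/26.4 = 0.7210

0.7210


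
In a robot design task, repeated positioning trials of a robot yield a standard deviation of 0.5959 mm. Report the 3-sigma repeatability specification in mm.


repeatability = 3*sigma = 3*0.5959 = 1.7877

1.7877 mm


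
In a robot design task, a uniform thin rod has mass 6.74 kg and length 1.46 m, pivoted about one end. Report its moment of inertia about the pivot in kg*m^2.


I = (1/3)*m*L^2 = (1/3)*6.74*1.46^2 = 4.7890

4.7890 kg*m^2


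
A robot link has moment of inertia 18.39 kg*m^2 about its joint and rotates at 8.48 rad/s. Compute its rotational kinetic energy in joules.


KE = (1/2)*I*omega^2 = 0.5*18.39*8.48^2 = 661.2161

661.2161 J


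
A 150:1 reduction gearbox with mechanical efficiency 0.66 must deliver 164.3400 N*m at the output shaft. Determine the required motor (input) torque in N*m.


tau_in = tau_out / (N * eta) = 164.3400 / (150 * 0.66) = 1.6600

1.6600 N*m


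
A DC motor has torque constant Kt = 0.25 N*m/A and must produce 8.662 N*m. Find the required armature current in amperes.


I = tau / Kt = 8.662/0.25 = 34.6480

34.6480 A


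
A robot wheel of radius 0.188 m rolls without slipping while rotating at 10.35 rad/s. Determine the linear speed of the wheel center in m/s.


v = omega * r = 10.35 * 0.188 = 1.9458

1.9458 m/s


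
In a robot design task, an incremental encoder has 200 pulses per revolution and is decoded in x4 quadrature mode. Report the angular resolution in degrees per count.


resolution = 360 / (PPR * 4) = 360 / 800 = 0.4500

0.4500 degrees


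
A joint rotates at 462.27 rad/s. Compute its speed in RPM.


RPM = 462.27 * 60/(2*pi) = 4414.3533

4414.3533 RPM


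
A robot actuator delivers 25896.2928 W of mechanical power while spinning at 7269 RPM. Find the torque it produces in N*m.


omega = 7269 * 2*pi/60 = 761.207900 rad/s
tau = P / omega = 25896.2928 / 761.207900 = 34.0200

34.0200 N*m


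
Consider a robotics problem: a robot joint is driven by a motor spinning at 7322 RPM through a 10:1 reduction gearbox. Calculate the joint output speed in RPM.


omega_joint = omega_motor / N = 7322 / 10 = 732.2000

732.2000 RPM


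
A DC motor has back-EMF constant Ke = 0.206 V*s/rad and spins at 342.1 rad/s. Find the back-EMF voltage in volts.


V_emf = Ke * omega = 0.206*342.1 = 70.4726

70.4726 V


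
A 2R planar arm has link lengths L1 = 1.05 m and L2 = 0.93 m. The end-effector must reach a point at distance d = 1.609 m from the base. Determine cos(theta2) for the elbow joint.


cos(th2) = (d^2 - L1^2 - L2^2)/(2*L1*L2) = (1.609^2 - 1.05^2 - 0.93^2)/(2*1.05*0.93) = 0.3182

0.3182


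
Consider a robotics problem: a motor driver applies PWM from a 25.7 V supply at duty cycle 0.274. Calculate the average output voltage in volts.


V_avg = V_supply * D = 25.7*0.274 = 7.0418

7.0418 V


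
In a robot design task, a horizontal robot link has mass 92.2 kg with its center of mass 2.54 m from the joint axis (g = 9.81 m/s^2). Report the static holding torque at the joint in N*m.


tau = m*g*L = 92.2 * 9.81 * 2.54 = 2297.3843

2297.3843 N*m


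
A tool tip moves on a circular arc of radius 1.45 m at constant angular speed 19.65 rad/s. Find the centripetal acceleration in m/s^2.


a_c = omega^2 * r = 19.65^2 * 1.45 = 559.8776

559.8776 m/s^2


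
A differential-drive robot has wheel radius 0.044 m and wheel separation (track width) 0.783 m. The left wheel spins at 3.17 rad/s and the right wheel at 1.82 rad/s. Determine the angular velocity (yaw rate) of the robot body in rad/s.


omega = r*(wR - wL)/L = 0.044*(1.82 - (3.17))/0.783 = -0.0759

-0.0759 rad/s


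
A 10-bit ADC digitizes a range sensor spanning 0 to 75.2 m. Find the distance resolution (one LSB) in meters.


res = range / 2^n = 75.2/2^10 = 75.2/1024 = 0.0734

0.0734 m


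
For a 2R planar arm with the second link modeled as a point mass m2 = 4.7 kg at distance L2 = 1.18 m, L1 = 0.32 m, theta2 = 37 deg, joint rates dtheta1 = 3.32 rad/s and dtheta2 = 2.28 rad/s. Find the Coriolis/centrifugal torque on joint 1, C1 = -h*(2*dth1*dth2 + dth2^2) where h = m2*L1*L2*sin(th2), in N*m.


h = m2*L1*L2*sin(th2) = 4.7*0.32*1.18*sin(37 deg) = 1.068053
C1 = -h*(2*3.32*2.28 + 2.28^2) = -1.068053*20.3376 = -21.7216

-21.7216 N*m


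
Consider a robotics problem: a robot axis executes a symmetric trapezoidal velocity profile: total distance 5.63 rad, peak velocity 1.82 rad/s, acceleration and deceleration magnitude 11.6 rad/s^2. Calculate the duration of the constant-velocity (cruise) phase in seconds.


t_acc = v/a = 0.156897 s, d_acc = v^2/(2a) = 0.142776 rad each
d_cruise = 5.63 - 2*0.142776 = 5.344448 rad
t_cruise = d_cruise/v = 5.344448/1.82 = 2.9365

2.9365 s


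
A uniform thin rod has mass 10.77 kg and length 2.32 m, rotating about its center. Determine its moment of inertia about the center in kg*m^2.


I = (1/12)*m*L^2 = (1/12)*10.77*2.32^2 = 4.8307

4.8307 kg*m^2


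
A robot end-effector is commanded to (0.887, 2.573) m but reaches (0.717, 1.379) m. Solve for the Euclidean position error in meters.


dx = 0.717 - (0.887) = -0.1700, dy = 1.379 - (2.573) = -1.1940
err = sqrt(0.028900 + 1.425636) = 1.2060

1.2060 m


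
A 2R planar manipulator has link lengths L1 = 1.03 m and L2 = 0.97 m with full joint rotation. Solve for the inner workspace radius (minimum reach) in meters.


r_min = |L1 - L2| = |1.03 - 0.97| = 0.0600

0.0600 m


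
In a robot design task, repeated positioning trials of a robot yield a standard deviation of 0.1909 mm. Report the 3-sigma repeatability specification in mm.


repeatability = 3*sigma = 3*0.1909 = 0.5727

0.5727 mm


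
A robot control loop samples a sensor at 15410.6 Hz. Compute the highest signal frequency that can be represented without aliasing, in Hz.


f_max = f_s/2 = 15410.6/2 = 7705.3000

7705.3000 Hz


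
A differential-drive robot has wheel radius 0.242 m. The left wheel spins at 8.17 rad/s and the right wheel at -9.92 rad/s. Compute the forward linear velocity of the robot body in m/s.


v = r*(wR + wL)/2 = 0.242*(-9.92 + 8.17)/2 = -0.2117

-0.2117 m/s


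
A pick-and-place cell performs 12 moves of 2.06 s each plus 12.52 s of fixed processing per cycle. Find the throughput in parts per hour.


T_cycle = 12*2.06 + 12.52 = 37.2400 s
rate = 3600/T = 96.6702

96.6702 parts/hour


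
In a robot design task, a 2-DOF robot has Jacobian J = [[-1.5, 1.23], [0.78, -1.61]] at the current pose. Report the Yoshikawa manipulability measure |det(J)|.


det(J) = -1.5*-1.61 - (1.23)*(0.78) = 1.4556
|det(J)| = 1.4556

1.4556


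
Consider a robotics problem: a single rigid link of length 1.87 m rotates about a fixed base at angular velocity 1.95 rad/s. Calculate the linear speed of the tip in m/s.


v = L*omega = 1.87 * 1.95 = 3.6465

3.6465 m/s


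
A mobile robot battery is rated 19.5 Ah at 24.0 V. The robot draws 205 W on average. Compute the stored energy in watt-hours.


E = capacity * V = 19.5*24.0 = 468.0000

468.0000 Wh


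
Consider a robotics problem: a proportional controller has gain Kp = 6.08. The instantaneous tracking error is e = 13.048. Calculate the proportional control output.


u_P = Kp * e = 6.08 * 13.048 = 79.3318

79.3318


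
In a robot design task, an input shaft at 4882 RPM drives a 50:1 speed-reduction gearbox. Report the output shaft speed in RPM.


omega_out = omega_in / N = 4882 / 50 = 97.6400

97.6400 RPM


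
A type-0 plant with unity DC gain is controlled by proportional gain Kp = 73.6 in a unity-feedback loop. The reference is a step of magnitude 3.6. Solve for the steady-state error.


e_ss = R/(1 + Kp) = 3.6/(1 + 73.6) = 3.6/74.6000 = 0.0483

0.0483


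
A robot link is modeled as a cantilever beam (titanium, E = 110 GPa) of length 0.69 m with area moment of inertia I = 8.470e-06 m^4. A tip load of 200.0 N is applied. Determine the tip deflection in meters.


delta = F*L^3/(3*E*I) = 200.0*0.69^3/(3*1.100e+11*8.470e-06)
      = 65.7018/2795100 = 2.3506e-05

2.3506e-05 m


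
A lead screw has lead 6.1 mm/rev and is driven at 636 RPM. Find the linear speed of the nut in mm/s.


v = lead * (RPM/60) = 6.1*636/60 = 64.6600

64.6600 mm/s


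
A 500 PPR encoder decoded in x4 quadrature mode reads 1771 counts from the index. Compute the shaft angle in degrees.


angle = counts * 360 / (PPR*4) = 1771 * 360 / 2000 = 318.7800

318.7800 degrees


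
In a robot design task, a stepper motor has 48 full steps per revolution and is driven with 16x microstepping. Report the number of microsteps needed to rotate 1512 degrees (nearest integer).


step_size = 360/(48*16) = 360/768 = 0.468750 deg
n = 1512/(360/768) = 1512*768/360 = 3225.6000 -> 3226

3226 steps


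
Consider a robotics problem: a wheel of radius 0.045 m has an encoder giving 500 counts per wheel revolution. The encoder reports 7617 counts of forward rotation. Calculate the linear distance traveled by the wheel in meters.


revs = 7617/500 = 15.234000
d = revs * 2*pi*r = 15.234000 * 2*pi*0.045 = 4.3073

4.3073 m


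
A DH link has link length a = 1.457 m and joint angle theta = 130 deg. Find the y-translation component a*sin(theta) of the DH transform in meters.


a*sin(theta) = 1.457*sin(130 deg) = 1.1161

1.1161 m


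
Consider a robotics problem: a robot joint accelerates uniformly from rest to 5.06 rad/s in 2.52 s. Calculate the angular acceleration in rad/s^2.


alpha = delta_omega / t = 5.06 / 2.52 = 2.0079

2.0079 rad/s^2


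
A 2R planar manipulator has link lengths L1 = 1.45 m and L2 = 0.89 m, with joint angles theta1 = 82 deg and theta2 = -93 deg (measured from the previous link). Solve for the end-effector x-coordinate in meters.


x = L1*cos(th1) + L2*cos(th1+th2) = 1.45*cos(82 deg) + 0.89*cos(-11 deg) = 1.0754

1.0754 m


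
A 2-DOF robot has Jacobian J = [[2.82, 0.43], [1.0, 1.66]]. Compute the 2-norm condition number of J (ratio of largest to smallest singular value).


JJ^T eigenvalues: trace(JJ^T) = 11.8929, det(JJ^T) = det(J)^2 = 18.07270144
s_max^2 = (11.8929 + sqrt(69.15026465))/2 = 10.10428191
s_min^2 = (11.8929 - sqrt(69.15026465))/2 = 1.78861809
kappa = s_max/s_min = sqrt(10.10428191/1.78861809) = 2.3768

2.3768
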